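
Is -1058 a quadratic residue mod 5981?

no

Reduce the numerator: -1058 ≡ 4923 (mod 5981), so (-1058/5981) = (4923/5981).
5981 ≡ 1 (mod 4), so quadratic reciprocity gives (4923/5981) = (5981/4923). Reduce: 5981 ≡ 1058 (mod 4923). Now have (1058/4923).
Factor out 2: 1058 = 2·529. Since 4923 ≡ 3 (mod 8), (2/4923) = -1. Now have -(529/4923).
529 ≡ 1 (mod 4), so quadratic reciprocity gives (529/4923) = (4923/529). Reduce: 4923 ≡ 162 (mod 529). Now have -(162/529).
Factor out 2: 162 = 2·81. Since 529 ≡ 1 (mod 8), (2/529) = +1. Now have -(81/529).
81 ≡ 1 (mod 4), so quadratic reciprocity gives (81/529) = (529/81). Reduce: 529 ≡ 43 (mod 81). Now have -(43/81).
81 ≡ 1 (mod 4), so quadratic reciprocity gives (43/81) = (81/43). Reduce: 81 ≡ 38 (mod 43). Now have -(38/43).
Factor out 2: 38 = 2·19. Since 43 ≡ 3 (mod 8), (2/43) = -1. Now have (19/43).
Both 19 ≡ 3 and 43 ≡ 3 (mod 4), so reciprocity gives (19/43) = -(43/19). Reduce: 43 ≡ 5 (mod 19). Now have -(5/19).
5 ≡ 1 (mod 4), so quadratic reciprocity gives (5/19) = (19/5). Reduce: 19 ≡ 4 (mod 5). Now have -(4/5).
Factor out 2: 4 = 2^2. Since 5 ≡ 5 (mod 8), (2/5) = -1, and (2/5)^2 = +1. Now have -(1/5).
(1/5) = 1. Collecting the sign factors: -1.
(-1058/5981) = -1, and 5981 is prime, so -1058 is not a quadratic residue mod 5981.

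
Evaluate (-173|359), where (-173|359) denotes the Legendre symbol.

(-173|359)
  = -(173|359)    [359 ≡ 3 mod 4 ⇒ (-1|359) = -1]
  = -(359|173)    [QR: 173 ≡ 1 mod 4, sign kept]
  = -(13|173)    [359 ≡ 13 mod 173]
  = -(173|13)    [QR: 13 ≡ 1 mod 4, sign kept]
  = -(4|13)    [173 ≡ 4 mod 13]
  = -(1|13)    [13 ≡ 5 mod 8 ⇒ (2|13)^2 = +1]
  = -1    [(1|13) = 1]

-1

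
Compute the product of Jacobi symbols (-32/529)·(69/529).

0

By multiplicativity, (-32·69/529) = (-32/529)·(69/529).
First factor (-32/529):
(-32/529)
  = (32/529)    [529 ≡ 1 mod 4 ⇒ (-1/529) = +1]
  = (1/529)    [529 ≡ 1 mod 8 ⇒ (2/529)^5 = +1]
  = 1    [(1/529) = 1]
Second factor (69/529):
(69/529)
  = (529/69)    [QR: 69 ≡ 1 mod 4, sign kept]
  = (46/69)    [529 ≡ 46 mod 69]
  = -(23/69)    [69 ≡ 5 mod 8 ⇒ (2/69) = -1]
  = -(69/23)    [QR: 69 ≡ 1 mod 4, sign kept]
  = -(0/23)    [69 ≡ 0 mod 23]
  = 0    [numerator 0, gcd > 1]
Product: (1)·(0) = 0.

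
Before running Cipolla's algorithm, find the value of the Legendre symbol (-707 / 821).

Reduce the numerator: -707 ≡ 114 (mod 821), so (-707 / 821) = (114 / 821).
Factor out 2: 114 = 2·57. Since 821 ≡ 5 (mod 8), (2 / 821) = -1. Now have -(57 / 821).
57 ≡ 1 (mod 4), so quadratic reciprocity gives (57 / 821) = (821 / 57). Reduce: 821 ≡ 23 (mod 57). Now have -(23 / 57).
57 ≡ 1 (mod 4), so quadratic reciprocity gives (23 / 57) = (57 / 23). Reduce: 57 ≡ 11 (mod 23). Now have -(11 / 23).
Both 11 ≡ 3 and 23 ≡ 3 (mod 4), so reciprocity gives (11 / 23) = -(23 / 11). Reduce: 23 ≡ 1 (mod 11). Now have (1 / 11).
(1 / 11) = 1. Collecting the sign factors: 1.

1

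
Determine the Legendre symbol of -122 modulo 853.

-1

(-122|853)
  = (731|853)    [-122 ≡ 731 mod 853]
  = (853|731)    [QR: 853 ≡ 1 mod 4, sign kept]
  = (122|731)    [853 ≡ 122 mod 731]
  = -(61|731)    [731 ≡ 3 mod 8 ⇒ (2|731) = -1]
  = -(731|61)    [QR: 61 ≡ 1 mod 4, sign kept]
  = -(60|61)    [731 ≡ 60 mod 61]
  = -(15|61)    [61 ≡ 5 mod 8 ⇒ (2|61)^2 = +1]
  = -(61|15)    [QR: 61 ≡ 1 mod 4, sign kept]
  = -(1|15)    [61 ≡ 1 mod 15]
  = -1    [(1|15) = 1]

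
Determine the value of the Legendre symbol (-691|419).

(-691|419)
  = (147|419)    [-691 ≡ 147 mod 419]
  = -(419|147)    [QR: both ≡ 3 mod 4, sign flips]
  = -(125|147)    [419 ≡ 125 mod 147]
  = -(147|125)    [QR: 125 ≡ 1 mod 4, sign kept]
  = -(22|125)    [147 ≡ 22 mod 125]
  = (11|125)    [125 ≡ 5 mod 8 ⇒ (2|125) = -1]
  = (125|11)    [QR: 125 ≡ 1 mod 4, sign kept]
  = (4|11)    [125 ≡ 4 mod 11]
  = (1|11)    [11 ≡ 3 mod 8 ⇒ (2|11)^2 = +1]
  = 1    [(1|11) = 1]

1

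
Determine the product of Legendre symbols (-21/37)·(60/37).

-1

By multiplicativity, (-21·60/37) = (-21/37)·(60/37).
First factor (-21/37):
Pull out -1: (-21/37) = (-1/37)·(21/37). Since 37 ≡ 1 (mod 4), (-1/37) = +1. Now have (21/37).
21 ≡ 1 (mod 4), so quadratic reciprocity gives (21/37) = (37/21). Reduce: 37 ≡ 16 (mod 21). Now have (16/21).
Factor out 2: 16 = 2^4. Since 21 ≡ 5 (mod 8), (2/21) = -1, and (2/21)^4 = +1. Now have (1/21).
(1/21) = 1. Collecting the sign factors: 1.
Second factor (60/37):
Reduce the numerator: 60 ≡ 23 (mod 37), so (60/37) = (23/37).
37 ≡ 1 (mod 4), so quadratic reciprocity gives (23/37) = (37/23). Reduce: 37 ≡ 14 (mod 23). Now have (14/23).
Factor out 2: 14 = 2·7. Since 23 ≡ 7 (mod 8), (2/23) = +1. Now have (7/23).
Both 7 ≡ 3 and 23 ≡ 3 (mod 4), so reciprocity gives (7/23) = -(23/7). Reduce: 23 ≡ 2 (mod 7). Now have -(2/7).
Factor out 2: 2 = 2. Since 7 ≡ 7 (mod 8), (2/7) = +1. Now have -(1/7).
(1/7) = 1. Collecting the sign factors: -1.
Product: (1)·(-1) = -1.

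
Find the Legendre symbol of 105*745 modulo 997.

-1

By multiplicativity, (105·745 / 997) = (105 / 997)·(745 / 997).
First factor (105 / 997):
105 ≡ 1 (mod 4), so quadratic reciprocity gives (105 / 997) = (997 / 105). Reduce: 997 ≡ 52 (mod 105). Now have (52 / 105).
Factor out 2: 52 = 2^2·13. Since 105 ≡ 1 (mod 8), (2 / 105) = +1, and (2 / 105)^2 = +1. Now have (13 / 105).
13 ≡ 1 (mod 4), so quadratic reciprocity gives (13 / 105) = (105 / 13). Reduce: 105 ≡ 1 (mod 13). Now have (1 / 13).
(1 / 13) = 1. Collecting the sign factors: 1.
Second factor (745 / 997):
745 ≡ 1 (mod 4), so quadratic reciprocity gives (745 / 997) = (997 / 745). Reduce: 997 ≡ 252 (mod 745). Now have (252 / 745).
Factor out 2: 252 = 2^2·63. Since 745 ≡ 1 (mod 8), (2 / 745) = +1, and (2 / 745)^2 = +1. Now have (63 / 745).
745 ≡ 1 (mod 4), so quadratic reciprocity gives (63 / 745) = (745 / 63). Reduce: 745 ≡ 52 (mod 63). Now have (52 / 63).
Factor out 2: 52 = 2^2·13. Since 63 ≡ 7 (mod 8), (2 / 63) = +1, and (2 / 63)^2 = +1. Now have (13 / 63).
13 ≡ 1 (mod 4), so quadratic reciprocity gives (13 / 63) = (63 / 13). Reduce: 63 ≡ 11 (mod 13). Now have (11 / 13).
13 ≡ 1 (mod 4), so quadratic reciprocity gives (11 / 13) = (13 / 11). Reduce: 13 ≡ 2 (mod 11). Now have (2 / 11).
Factor out 2: 2 = 2. Since 11 ≡ 3 (mod 8), (2 / 11) = -1. Now have -(1 / 11).
(1 / 11) = 1. Collecting the sign factors: -1.
Product: (1)·(-1) = -1.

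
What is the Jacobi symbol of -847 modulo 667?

1

(-847/667)
  = (487/667)    [-847 ≡ 487 mod 667]
  = -(667/487)    [QR: both ≡ 3 mod 4, sign flips]
  = -(180/487)    [667 ≡ 180 mod 487]
  = -(45/487)    [487 ≡ 7 mod 8 ⇒ (2/487)^2 = +1]
  = -(487/45)    [QR: 45 ≡ 1 mod 4, sign kept]
  = -(37/45)    [487 ≡ 37 mod 45]
  = -(45/37)    [QR: 37 ≡ 1 mod 4, sign kept]
  = -(8/37)    [45 ≡ 8 mod 37]
  = (1/37)    [37 ≡ 5 mod 8 ⇒ (2/37)^3 = -1]
  = 1    [(1/37) = 1]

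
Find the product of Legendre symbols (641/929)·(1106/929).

1

By multiplicativity, (641·1106/929) = (641/929)·(1106/929).
First factor (641/929):
(641/929)
  = (929/641)    [QR: 641 ≡ 1 mod 4, sign kept]
  = (288/641)    [929 ≡ 288 mod 641]
  = (9/641)    [641 ≡ 1 mod 8 ⇒ (2/641)^5 = +1]
  = (641/9)    [QR: 9 ≡ 1 mod 4, sign kept]
  = (2/9)    [641 ≡ 2 mod 9]
  = (1/9)    [9 ≡ 1 mod 8 ⇒ (2/9) = +1]
  = 1    [(1/9) = 1]
Second factor (1106/929):
(1106/929)
  = (177/929)    [1106 ≡ 177 mod 929]
  = (929/177)    [QR: 177 ≡ 1 mod 4, sign kept]
  = (44/177)    [929 ≡ 44 mod 177]
  = (11/177)    [177 ≡ 1 mod 8 ⇒ (2/177)^2 = +1]
  = (177/11)    [QR: 177 ≡ 1 mod 4, sign kept]
  = (1/11)    [177 ≡ 1 mod 11]
  = 1    [(1/11) = 1]
Product: (1)·(1) = 1.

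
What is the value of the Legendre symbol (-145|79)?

1

Pull out -1: (-145|79) = (-1|79)·(145|79). Since 79 ≡ 3 (mod 4), (-1|79) = -1. Now have -(145|79).
Reduce the numerator: 145 ≡ 66 (mod 79), so (145|79) = (66|79).
Factor out 2: 66 = 2·33. Since 79 ≡ 7 (mod 8), (2|79) = +1. Now have -(33|79).
33 ≡ 1 (mod 4), so quadratic reciprocity gives (33|79) = (79|33). Reduce: 79 ≡ 13 (mod 33). Now have -(13|33).
13 ≡ 1 (mod 4), so quadratic reciprocity gives (13|33) = (33|13). Reduce: 33 ≡ 7 (mod 13). Now have -(7|13).
13 ≡ 1 (mod 4), so quadratic reciprocity gives (7|13) = (13|7). Reduce: 13 ≡ 6 (mod 7). Now have -(6|7).
Factor out 2: 6 = 2·3. Since 7 ≡ 7 (mod 8), (2|7) = +1. Now have -(3|7).
Both 3 ≡ 3 and 7 ≡ 3 (mod 4), so reciprocity gives (3|7) = -(7|3). Reduce: 7 ≡ 1 (mod 3). Now have (1|3).
(1|3) = 1. Collecting the sign factors: 1.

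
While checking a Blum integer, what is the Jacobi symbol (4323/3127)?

Reduce the numerator: 4323 ≡ 1196 (mod 3127), so (4323/3127) = (1196/3127).
Factor out 2: 1196 = 2^2·299. Since 3127 ≡ 7 (mod 8), (2/3127) = +1, and (2/3127)^2 = +1. Now have (299/3127).
Both 299 ≡ 3 and 3127 ≡ 3 (mod 4), so reciprocity gives (299/3127) = -(3127/299). Reduce: 3127 ≡ 137 (mod 299). Now have -(137/299).
137 ≡ 1 (mod 4), so quadratic reciprocity gives (137/299) = (299/137). Reduce: 299 ≡ 25 (mod 137). Now have -(25/137).
25 ≡ 1 (mod 4), so quadratic reciprocity gives (25/137) = (137/25). Reduce: 137 ≡ 12 (mod 25). Now have -(12/25).
Factor out 2: 12 = 2^2·3. Since 25 ≡ 1 (mod 8), (2/25) = +1, and (2/25)^2 = +1. Now have -(3/25).
25 ≡ 1 (mod 4), so quadratic reciprocity gives (3/25) = (25/3). Reduce: 25 ≡ 1 (mod 3). Now have -(1/3).
(1/3) = 1. Collecting the sign factors: -1.

-1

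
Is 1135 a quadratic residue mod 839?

yes

(1135/839)
  = (296/839)    [1135 ≡ 296 mod 839]
  = (37/839)    [839 ≡ 7 mod 8 ⇒ (2/839)^3 = +1]
  = (839/37)    [QR: 37 ≡ 1 mod 4, sign kept]
  = (25/37)    [839 ≡ 25 mod 37]
  = (37/25)    [QR: 25 ≡ 1 mod 4, sign kept]
  = (12/25)    [37 ≡ 12 mod 25]
  = (3/25)    [25 ≡ 1 mod 8 ⇒ (2/25)^2 = +1]
  = (25/3)    [QR: 25 ≡ 1 mod 4, sign kept]
  = (1/3)    [25 ≡ 1 mod 3]
  = 1    [(1/3) = 1]
(1135/839) = 1, and 839 is prime, so 1135 is a quadratic residue mod 839.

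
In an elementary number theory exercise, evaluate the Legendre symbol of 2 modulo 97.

(2/97)
  = (1/97)    [97 ≡ 1 mod 8 ⇒ (2/97) = +1]
  = 1    [(1/97) = 1]

1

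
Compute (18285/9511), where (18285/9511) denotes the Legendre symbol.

1

(18285/9511)
  = (8774/9511)    [18285 ≡ 8774 mod 9511]
  = (4387/9511)    [9511 ≡ 7 mod 8 ⇒ (2/9511) = +1]
  = -(9511/4387)    [QR: both ≡ 3 mod 4, sign flips]
  = -(737/4387)    [9511 ≡ 737 mod 4387]
  = -(4387/737)    [QR: 737 ≡ 1 mod 4, sign kept]
  = -(702/737)    [4387 ≡ 702 mod 737]
  = -(351/737)    [737 ≡ 1 mod 8 ⇒ (2/737) = +1]
  = -(737/351)    [QR: 737 ≡ 1 mod 4, sign kept]
  = -(35/351)    [737 ≡ 35 mod 351]
  = (351/35)    [QR: both ≡ 3 mod 4, sign flips]
  = (1/35)    [351 ≡ 1 mod 35]
  = 1    [(1/35) = 1]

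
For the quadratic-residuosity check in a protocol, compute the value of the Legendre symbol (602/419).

-1

Reduce the numerator: 602 ≡ 183 (mod 419), so (602/419) = (183/419).
Both 183 ≡ 3 and 419 ≡ 3 (mod 4), so reciprocity gives (183/419) = -(419/183). Reduce: 419 ≡ 53 (mod 183). Now have -(53/183).
53 ≡ 1 (mod 4), so quadratic reciprocity gives (53/183) = (183/53). Reduce: 183 ≡ 24 (mod 53). Now have -(24/53).
Factor out 2: 24 = 2^3·3. Since 53 ≡ 5 (mod 8), (2/53) = -1, and (2/53)^3 = -1. Now have (3/53).
53 ≡ 1 (mod 4), so quadratic reciprocity gives (3/53) = (53/3). Reduce: 53 ≡ 2 (mod 3). Now have (2/3).
Factor out 2: 2 = 2. Since 3 ≡ 3 (mod 8), (2/3) = -1. Now have -(1/3).
(1/3) = 1. Collecting the sign factors: -1.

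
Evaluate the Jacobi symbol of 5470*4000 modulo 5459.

1

By multiplicativity, (5470·4000 / 5459) = (5470 / 5459)·(4000 / 5459).
First factor (5470 / 5459):
Reduce the numerator: 5470 ≡ 11 (mod 5459), so (5470 / 5459) = (11 / 5459).
Both 11 ≡ 3 and 5459 ≡ 3 (mod 4), so reciprocity gives (11 / 5459) = -(5459 / 11). Reduce: 5459 ≡ 3 (mod 11). Now have -(3 / 11).
Both 3 ≡ 3 and 11 ≡ 3 (mod 4), so reciprocity gives (3 / 11) = -(11 / 3). Reduce: 11 ≡ 2 (mod 3). Now have (2 / 3).
Factor out 2: 2 = 2. Since 3 ≡ 3 (mod 8), (2 / 3) = -1. Now have -(1 / 3).
(1 / 3) = 1. Collecting the sign factors: -1.
Second factor (4000 / 5459):
Factor out 2: 4000 = 2^5·125. Since 5459 ≡ 3 (mod 8), (2 / 5459) = -1, and (2 / 5459)^5 = -1. Now have -(125 / 5459).
125 ≡ 1 (mod 4), so quadratic reciprocity gives (125 / 5459) = (5459 / 125). Reduce: 5459 ≡ 84 (mod 125). Now have -(84 / 125).
Factor out 2: 84 = 2^2·21. Since 125 ≡ 5 (mod 8), (2 / 125) = -1, and (2 / 125)^2 = +1. Now have -(21 / 125).
21 ≡ 1 (mod 4), so quadratic reciprocity gives (21 / 125) = (125 / 21). Reduce: 125 ≡ 20 (mod 21). Now have -(20 / 21).
Factor out 2: 20 = 2^2·5. Since 21 ≡ 5 (mod 8), (2 / 21) = -1, and (2 / 21)^2 = +1. Now have -(5 / 21).
5 ≡ 1 (mod 4), so quadratic reciprocity gives (5 / 21) = (21 / 5). Reduce: 21 ≡ 1 (mod 5). Now have -(1 / 5).
(1 / 5) = 1. Collecting the sign factors: -1.
Product: (-1)·(-1) = 1.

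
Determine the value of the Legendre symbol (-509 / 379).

(-509 / 379)
  = (249 / 379)    [-509 ≡ 249 mod 379]
  = (379 / 249)    [QR: 249 ≡ 1 mod 4, sign kept]
  = (130 / 249)    [379 ≡ 130 mod 249]
  = (65 / 249)    [249 ≡ 1 mod 8 ⇒ (2 / 249) = +1]
  = (249 / 65)    [QR: 65 ≡ 1 mod 4, sign kept]
  = (54 / 65)    [249 ≡ 54 mod 65]
  = (27 / 65)    [65 ≡ 1 mod 8 ⇒ (2 / 65) = +1]
  = (65 / 27)    [QR: 65 ≡ 1 mod 4, sign kept]
  = (11 / 27)    [65 ≡ 11 mod 27]
  = -(27 / 11)    [QR: both ≡ 3 mod 4, sign flips]
  = -(5 / 11)    [27 ≡ 5 mod 11]
  = -(11 / 5)    [QR: 5 ≡ 1 mod 4, sign kept]
  = -(1 / 5)    [11 ≡ 1 mod 5]
  = -1    [(1 / 5) = 1]

-1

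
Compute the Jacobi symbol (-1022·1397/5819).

By multiplicativity, (-1022·1397/5819) = (-1022/5819)·(1397/5819).
First factor (-1022/5819):
Reduce the numerator: -1022 ≡ 4797 (mod 5819), so (-1022/5819) = (4797/5819).
4797 ≡ 1 (mod 4), so quadratic reciprocity gives (4797/5819) = (5819/4797). Reduce: 5819 ≡ 1022 (mod 4797). Now have (1022/4797).
Factor out 2: 1022 = 2·511. Since 4797 ≡ 5 (mod 8), (2/4797) = -1. Now have -(511/4797).
4797 ≡ 1 (mod 4), so quadratic reciprocity gives (511/4797) = (4797/511). Reduce: 4797 ≡ 198 (mod 511). Now have -(198/511).
Factor out 2: 198 = 2·99. Since 511 ≡ 7 (mod 8), (2/511) = +1. Now have -(99/511).
Both 99 ≡ 3 and 511 ≡ 3 (mod 4), so reciprocity gives (99/511) = -(511/99). Reduce: 511 ≡ 16 (mod 99). Now have (16/99).
Factor out 2: 16 = 2^4. Since 99 ≡ 3 (mod 8), (2/99) = -1, and (2/99)^4 = +1. Now have (1/99).
(1/99) = 1. Collecting the sign factors: 1.
Second factor (1397/5819):
1397 ≡ 1 (mod 4), so quadratic reciprocity gives (1397/5819) = (5819/1397). Reduce: 5819 ≡ 231 (mod 1397). Now have (231/1397).
1397 ≡ 1 (mod 4), so quadratic reciprocity gives (231/1397) = (1397/231). Reduce: 1397 ≡ 11 (mod 231). Now have (11/231).
Both 11 ≡ 3 and 231 ≡ 3 (mod 4), so reciprocity gives (11/231) = -(231/11). Reduce: 231 ≡ 0 (mod 11). Now have -(0/11).
The numerator is now 0 with denominator 11 > 1: the symbol is 0.
Product: (1)·(0) = 0.

0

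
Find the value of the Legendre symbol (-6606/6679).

(-6606/6679)
  = (73/6679)    [-6606 ≡ 73 mod 6679]
  = (6679/73)    [QR: 73 ≡ 1 mod 4, sign kept]
  = (36/73)    [6679 ≡ 36 mod 73]
  = (9/73)    [73 ≡ 1 mod 8 ⇒ (2/73)^2 = +1]
  = (73/9)    [QR: 9 ≡ 1 mod 4, sign kept]
  = (1/9)    [73 ≡ 1 mod 9]
  = 1    [(1/9) = 1]

1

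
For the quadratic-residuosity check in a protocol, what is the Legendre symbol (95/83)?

1

(95/83)
  = (12/83)    [95 ≡ 12 mod 83]
  = (3/83)    [83 ≡ 3 mod 8 ⇒ (2/83)^2 = +1]
  = -(83/3)    [QR: both ≡ 3 mod 4, sign flips]
  = -(2/3)    [83 ≡ 2 mod 3]
  = (1/3)    [3 ≡ 3 mod 8 ⇒ (2/3) = -1]
  = 1    [(1/3) = 1]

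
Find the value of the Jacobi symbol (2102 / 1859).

(2102 / 1859)
  = (243 / 1859)    [2102 ≡ 243 mod 1859]
  = -(1859 / 243)    [QR: both ≡ 3 mod 4, sign flips]
  = -(158 / 243)    [1859 ≡ 158 mod 243]
  = (79 / 243)    [243 ≡ 3 mod 8 ⇒ (2 / 243) = -1]
  = -(243 / 79)    [QR: both ≡ 3 mod 4, sign flips]
  = -(6 / 79)    [243 ≡ 6 mod 79]
  = -(3 / 79)    [79 ≡ 7 mod 8 ⇒ (2 / 79) = +1]
  = (79 / 3)    [QR: both ≡ 3 mod 4, sign flips]
  = (1 / 3)    [79 ≡ 1 mod 3]
  = 1    [(1 / 3) = 1]

1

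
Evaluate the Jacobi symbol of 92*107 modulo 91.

By multiplicativity, (92·107/91) = (92/91)·(107/91).
First factor (92/91):
(92/91)
  = (1/91)    [92 ≡ 1 mod 91]
  = 1    [(1/91) = 1]
Second factor (107/91):
(107/91)
  = (16/91)    [107 ≡ 16 mod 91]
  = (1/91)    [91 ≡ 3 mod 8 ⇒ (2/91)^4 = +1]
  = 1    [(1/91) = 1]
Product: (1)·(1) = 1.

1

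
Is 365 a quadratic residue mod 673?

no

365 ≡ 1 (mod 4), so quadratic reciprocity gives (365/673) = (673/365). Reduce: 673 ≡ 308 (mod 365). Now have (308/365).
Factor out 2: 308 = 2^2·77. Since 365 ≡ 5 (mod 8), (2/365) = -1, and (2/365)^2 = +1. Now have (77/365).
77 ≡ 1 (mod 4), so quadratic reciprocity gives (77/365) = (365/77). Reduce: 365 ≡ 57 (mod 77). Now have (57/77).
57 ≡ 1 (mod 4), so quadratic reciprocity gives (57/77) = (77/57). Reduce: 77 ≡ 20 (mod 57). Now have (20/57).
Factor out 2: 20 = 2^2·5. Since 57 ≡ 1 (mod 8), (2/57) = +1, and (2/57)^2 = +1. Now have (5/57).
5 ≡ 1 (mod 4), so quadratic reciprocity gives (5/57) = (57/5). Reduce: 57 ≡ 2 (mod 5). Now have (2/5).
Factor out 2: 2 = 2. Since 5 ≡ 5 (mod 8), (2/5) = -1. Now have -(1/5).
(1/5) = 1. Collecting the sign factors: -1.
The Legendre symbol is -1, so x^2 ≡ 365 (mod 673) has no solution.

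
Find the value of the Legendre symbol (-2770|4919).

-1

Reduce the numerator: -2770 ≡ 2149 (mod 4919), so (-2770|4919) = (2149|4919).
2149 ≡ 1 (mod 4), so quadratic reciprocity gives (2149|4919) = (4919|2149). Reduce: 4919 ≡ 621 (mod 2149). Now have (621|2149).
621 ≡ 1 (mod 4), so quadratic reciprocity gives (621|2149) = (2149|621). Reduce: 2149 ≡ 286 (mod 621). Now have (286|621).
Factor out 2: 286 = 2·143. Since 621 ≡ 5 (mod 8), (2|621) = -1. Now have -(143|621).
621 ≡ 1 (mod 4), so quadratic reciprocity gives (143|621) = (621|143). Reduce: 621 ≡ 49 (mod 143). Now have -(49|143).
49 ≡ 1 (mod 4), so quadratic reciprocity gives (49|143) = (143|49). Reduce: 143 ≡ 45 (mod 49). Now have -(45|49).
45 ≡ 1 (mod 4), so quadratic reciprocity gives (45|49) = (49|45). Reduce: 49 ≡ 4 (mod 45). Now have -(4|45).
Factor out 2: 4 = 2^2. Since 45 ≡ 5 (mod 8), (2|45) = -1, and (2|45)^2 = +1. Now have -(1|45).
(1|45) = 1. Collecting the sign factors: -1.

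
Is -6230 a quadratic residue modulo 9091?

Reduce the numerator: -6230 ≡ 2861 (mod 9091), so (-6230|9091) = (2861|9091).
2861 ≡ 1 (mod 4), so quadratic reciprocity gives (2861|9091) = (9091|2861). Reduce: 9091 ≡ 508 (mod 2861). Now have (508|2861).
Factor out 2: 508 = 2^2·127. Since 2861 ≡ 5 (mod 8), (2|2861) = -1, and (2|2861)^2 = +1. Now have (127|2861).
2861 ≡ 1 (mod 4), so quadratic reciprocity gives (127|2861) = (2861|127). Reduce: 2861 ≡ 67 (mod 127). Now have (67|127).
Both 67 ≡ 3 and 127 ≡ 3 (mod 4), so reciprocity gives (67|127) = -(127|67). Reduce: 127 ≡ 60 (mod 67). Now have -(60|67).
Factor out 2: 60 = 2^2·15. Since 67 ≡ 3 (mod 8), (2|67) = -1, and (2|67)^2 = +1. Now have -(15|67).
Both 15 ≡ 3 and 67 ≡ 3 (mod 4), so reciprocity gives (15|67) = -(67|15). Reduce: 67 ≡ 7 (mod 15). Now have (7|15).
Both 7 ≡ 3 and 15 ≡ 3 (mod 4), so reciprocity gives (7|15) = -(15|7). Reduce: 15 ≡ 1 (mod 7). Now have -(1|7).
(1|7) = 1. Collecting the sign factors: -1.
The Legendre symbol is -1, so x^2 ≡ -6230 (mod 9091) has no solution.

no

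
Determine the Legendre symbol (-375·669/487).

-1

By multiplicativity, (-375·669/487) = (-375/487)·(669/487).
First factor (-375/487):
Pull out -1: (-375/487) = (-1/487)·(375/487). Since 487 ≡ 3 (mod 4), (-1/487) = -1. Now have -(375/487).
Both 375 ≡ 3 and 487 ≡ 3 (mod 4), so reciprocity gives (375/487) = -(487/375). Reduce: 487 ≡ 112 (mod 375). Now have (112/375).
Factor out 2: 112 = 2^4·7. Since 375 ≡ 7 (mod 8), (2/375) = +1, and (2/375)^4 = +1. Now have (7/375).
Both 7 ≡ 3 and 375 ≡ 3 (mod 4), so reciprocity gives (7/375) = -(375/7). Reduce: 375 ≡ 4 (mod 7). Now have -(4/7).
Factor out 2: 4 = 2^2. Since 7 ≡ 7 (mod 8), (2/7) = +1, and (2/7)^2 = +1. Now have -(1/7).
(1/7) = 1. Collecting the sign factors: -1.
Second factor (669/487):
Reduce the numerator: 669 ≡ 182 (mod 487), so (669/487) = (182/487).
Factor out 2: 182 = 2·91. Since 487 ≡ 7 (mod 8), (2/487) = +1. Now have (91/487).
Both 91 ≡ 3 and 487 ≡ 3 (mod 4), so reciprocity gives (91/487) = -(487/91). Reduce: 487 ≡ 32 (mod 91). Now have -(32/91).
Factor out 2: 32 = 2^5. Since 91 ≡ 3 (mod 8), (2/91) = -1, and (2/91)^5 = -1. Now have (1/91).
(1/91) = 1. Collecting the sign factors: 1.
Product: (-1)·(1) = -1.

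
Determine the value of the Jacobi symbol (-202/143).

1

(-202/143)
  = -(202/143)    [143 ≡ 3 mod 4 ⇒ (-1/143) = -1]
  = -(59/143)    [202 ≡ 59 mod 143]
  = (143/59)    [QR: both ≡ 3 mod 4, sign flips]
  = (25/59)    [143 ≡ 25 mod 59]
  = (59/25)    [QR: 25 ≡ 1 mod 4, sign kept]
  = (9/25)    [59 ≡ 9 mod 25]
  = (25/9)    [QR: 9 ≡ 1 mod 4, sign kept]
  = (7/9)    [25 ≡ 7 mod 9]
  = (9/7)    [QR: 9 ≡ 1 mod 4, sign kept]
  = (2/7)    [9 ≡ 2 mod 7]
  = (1/7)    [7 ≡ 7 mod 8 ⇒ (2/7) = +1]
  = 1    [(1/7) = 1]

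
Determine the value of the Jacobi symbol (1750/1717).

1

Reduce the numerator: 1750 ≡ 33 (mod 1717), so (1750/1717) = (33/1717).
33 ≡ 1 (mod 4), so quadratic reciprocity gives (33/1717) = (1717/33). Reduce: 1717 ≡ 1 (mod 33). Now have (1/33).
(1/33) = 1. Collecting the sign factors: 1.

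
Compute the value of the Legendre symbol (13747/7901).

(13747/7901)
  = (5846/7901)    [13747 ≡ 5846 mod 7901]
  = -(2923/7901)    [7901 ≡ 5 mod 8 ⇒ (2/7901) = -1]
  = -(7901/2923)    [QR: 7901 ≡ 1 mod 4, sign kept]
  = -(2055/2923)    [7901 ≡ 2055 mod 2923]
  = (2923/2055)    [QR: both ≡ 3 mod 4, sign flips]
  = (868/2055)    [2923 ≡ 868 mod 2055]
  = (217/2055)    [2055 ≡ 7 mod 8 ⇒ (2/2055)^2 = +1]
  = (2055/217)    [QR: 217 ≡ 1 mod 4, sign kept]
  = (102/217)    [2055 ≡ 102 mod 217]
  = (51/217)    [217 ≡ 1 mod 8 ⇒ (2/217) = +1]
  = (217/51)    [QR: 217 ≡ 1 mod 4, sign kept]
  = (13/51)    [217 ≡ 13 mod 51]
  = (51/13)    [QR: 13 ≡ 1 mod 4, sign kept]
  = (12/13)    [51 ≡ 12 mod 13]
  = (3/13)    [13 ≡ 5 mod 8 ⇒ (2/13)^2 = +1]
  = (13/3)    [QR: 13 ≡ 1 mod 4, sign kept]
  = (1/3)    [13 ≡ 1 mod 3]
  = 1    [(1/3) = 1]

1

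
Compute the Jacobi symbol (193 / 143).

(193 / 143)
  = (50 / 143)    [193 ≡ 50 mod 143]
  = (25 / 143)    [143 ≡ 7 mod 8 ⇒ (2 / 143) = +1]
  = (143 / 25)    [QR: 25 ≡ 1 mod 4, sign kept]
  = (18 / 25)    [143 ≡ 18 mod 25]
  = (9 / 25)    [25 ≡ 1 mod 8 ⇒ (2 / 25) = +1]
  = (25 / 9)    [QR: 9 ≡ 1 mod 4, sign kept]
  = (7 / 9)    [25 ≡ 7 mod 9]
  = (9 / 7)    [QR: 9 ≡ 1 mod 4, sign kept]
  = (2 / 7)    [9 ≡ 2 mod 7]
  = (1 / 7)    [7 ≡ 7 mod 8 ⇒ (2 / 7) = +1]
  = 1    [(1 / 7) = 1]

1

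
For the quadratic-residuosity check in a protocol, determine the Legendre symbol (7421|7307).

1

Reduce the numerator: 7421 ≡ 114 (mod 7307), so (7421|7307) = (114|7307).
Factor out 2: 114 = 2·57. Since 7307 ≡ 3 (mod 8), (2|7307) = -1. Now have -(57|7307).
57 ≡ 1 (mod 4), so quadratic reciprocity gives (57|7307) = (7307|57). Reduce: 7307 ≡ 11 (mod 57). Now have -(11|57).
57 ≡ 1 (mod 4), so quadratic reciprocity gives (11|57) = (57|11). Reduce: 57 ≡ 2 (mod 11). Now have -(2|11).
Factor out 2: 2 = 2. Since 11 ≡ 3 (mod 8), (2|11) = -1. Now have (1|11).
(1|11) = 1. Collecting the sign factors: 1.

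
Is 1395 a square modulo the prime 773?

yes

Reduce the numerator: 1395 ≡ 622 (mod 773), so (1395/773) = (622/773).
Factor out 2: 622 = 2·311. Since 773 ≡ 5 (mod 8), (2/773) = -1. Now have -(311/773).
773 ≡ 1 (mod 4), so quadratic reciprocity gives (311/773) = (773/311). Reduce: 773 ≡ 151 (mod 311). Now have -(151/311).
Both 151 ≡ 3 and 311 ≡ 3 (mod 4), so reciprocity gives (151/311) = -(311/151). Reduce: 311 ≡ 9 (mod 151). Now have (9/151).
9 ≡ 1 (mod 4), so quadratic reciprocity gives (9/151) = (151/9). Reduce: 151 ≡ 7 (mod 9). Now have (7/9).
9 ≡ 1 (mod 4), so quadratic reciprocity gives (7/9) = (9/7). Reduce: 9 ≡ 2 (mod 7). Now have (2/7).
Factor out 2: 2 = 2. Since 7 ≡ 7 (mod 8), (2/7) = +1. Now have (1/7).
(1/7) = 1. Collecting the sign factors: 1.
(1395/773) = 1, and 773 is prime, so 1395 is a quadratic residue mod 773.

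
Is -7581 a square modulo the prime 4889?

(-7581|4889)
  = (7581|4889)    [4889 ≡ 1 mod 4 ⇒ (-1|4889) = +1]
  = (2692|4889)    [7581 ≡ 2692 mod 4889]
  = (673|4889)    [4889 ≡ 1 mod 8 ⇒ (2|4889)^2 = +1]
  = (4889|673)    [QR: 673 ≡ 1 mod 4, sign kept]
  = (178|673)    [4889 ≡ 178 mod 673]
  = (89|673)    [673 ≡ 1 mod 8 ⇒ (2|673) = +1]
  = (673|89)    [QR: 89 ≡ 1 mod 4, sign kept]
  = (50|89)    [673 ≡ 50 mod 89]
  = (25|89)    [89 ≡ 1 mod 8 ⇒ (2|89) = +1]
  = (89|25)    [QR: 25 ≡ 1 mod 4, sign kept]
  = (14|25)    [89 ≡ 14 mod 25]
  = (7|25)    [25 ≡ 1 mod 8 ⇒ (2|25) = +1]
  = (25|7)    [QR: 25 ≡ 1 mod 4, sign kept]
  = (4|7)    [25 ≡ 4 mod 7]
  = (1|7)    [7 ≡ 7 mod 8 ⇒ (2|7)^2 = +1]
  = 1    [(1|7) = 1]
(-7581|4889) = 1, and 4889 is prime, so -7581 is a quadratic residue mod 4889.

yes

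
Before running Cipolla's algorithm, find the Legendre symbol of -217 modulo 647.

(-217/647)
  = (430/647)    [-217 ≡ 430 mod 647]
  = (215/647)    [647 ≡ 7 mod 8 ⇒ (2/647) = +1]
  = -(647/215)    [QR: both ≡ 3 mod 4, sign flips]
  = -(2/215)    [647 ≡ 2 mod 215]
  = -(1/215)    [215 ≡ 7 mod 8 ⇒ (2/215) = +1]
  = -1    [(1/215) = 1]

-1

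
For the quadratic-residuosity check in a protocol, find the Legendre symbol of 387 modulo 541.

1

541 ≡ 1 (mod 4), so quadratic reciprocity gives (387|541) = (541|387). Reduce: 541 ≡ 154 (mod 387). Now have (154|387).
Factor out 2: 154 = 2·77. Since 387 ≡ 3 (mod 8), (2|387) = -1. Now have -(77|387).
77 ≡ 1 (mod 4), so quadratic reciprocity gives (77|387) = (387|77). Reduce: 387 ≡ 2 (mod 77). Now have -(2|77).
Factor out 2: 2 = 2. Since 77 ≡ 5 (mod 8), (2|77) = -1. Now have (1|77).
(1|77) = 1. Collecting the sign factors: 1.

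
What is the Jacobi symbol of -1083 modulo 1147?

1

Pull out -1: (-1083|1147) = (-1|1147)·(1083|1147). Since 1147 ≡ 3 (mod 4), (-1|1147) = -1. Now have -(1083|1147).
Both 1083 ≡ 3 and 1147 ≡ 3 (mod 4), so reciprocity gives (1083|1147) = -(1147|1083). Reduce: 1147 ≡ 64 (mod 1083). Now have (64|1083).
Factor out 2: 64 = 2^6. Since 1083 ≡ 3 (mod 8), (2|1083) = -1, and (2|1083)^6 = +1. Now have (1|1083).
(1|1083) = 1. Collecting the sign factors: 1.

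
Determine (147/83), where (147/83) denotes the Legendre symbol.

1

Reduce the numerator: 147 ≡ 64 (mod 83), so (147/83) = (64/83).
Factor out 2: 64 = 2^6. Since 83 ≡ 3 (mod 8), (2/83) = -1, and (2/83)^6 = +1. Now have (1/83).
(1/83) = 1. Collecting the sign factors: 1.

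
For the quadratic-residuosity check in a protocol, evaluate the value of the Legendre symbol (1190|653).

(1190|653)
  = (537|653)    [1190 ≡ 537 mod 653]
  = (653|537)    [QR: 537 ≡ 1 mod 4, sign kept]
  = (116|537)    [653 ≡ 116 mod 537]
  = (29|537)    [537 ≡ 1 mod 8 ⇒ (2|537)^2 = +1]
  = (537|29)    [QR: 29 ≡ 1 mod 4, sign kept]
  = (15|29)    [537 ≡ 15 mod 29]
  = (29|15)    [QR: 29 ≡ 1 mod 4, sign kept]
  = (14|15)    [29 ≡ 14 mod 15]
  = (7|15)    [15 ≡ 7 mod 8 ⇒ (2|15) = +1]
  = -(15|7)    [QR: both ≡ 3 mod 4, sign flips]
  = -(1|7)    [15 ≡ 1 mod 7]
  = -1    [(1|7) = 1]

-1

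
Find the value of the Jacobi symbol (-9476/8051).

-1

Reduce the numerator: -9476 ≡ 6626 (mod 8051), so (-9476/8051) = (6626/8051).
Factor out 2: 6626 = 2·3313. Since 8051 ≡ 3 (mod 8), (2/8051) = -1. Now have -(3313/8051).
3313 ≡ 1 (mod 4), so quadratic reciprocity gives (3313/8051) = (8051/3313). Reduce: 8051 ≡ 1425 (mod 3313). Now have -(1425/3313).
1425 ≡ 1 (mod 4), so quadratic reciprocity gives (1425/3313) = (3313/1425). Reduce: 3313 ≡ 463 (mod 1425). Now have -(463/1425).
1425 ≡ 1 (mod 4), so quadratic reciprocity gives (463/1425) = (1425/463). Reduce: 1425 ≡ 36 (mod 463). Now have -(36/463).
Factor out 2: 36 = 2^2·9. Since 463 ≡ 7 (mod 8), (2/463) = +1, and (2/463)^2 = +1. Now have -(9/463).
9 ≡ 1 (mod 4), so quadratic reciprocity gives (9/463) = (463/9). Reduce: 463 ≡ 4 (mod 9). Now have -(4/9).
Factor out 2: 4 = 2^2. Since 9 ≡ 1 (mod 8), (2/9) = +1, and (2/9)^2 = +1. Now have -(1/9).
(1/9) = 1. Collecting the sign factors: -1.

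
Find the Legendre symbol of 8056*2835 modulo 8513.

By multiplicativity, (8056·2835 / 8513) = (8056 / 8513)·(2835 / 8513).
First factor (8056 / 8513):
(8056 / 8513)
  = (1007 / 8513)    [8513 ≡ 1 mod 8 ⇒ (2 / 8513)^3 = +1]
  = (8513 / 1007)    [QR: 8513 ≡ 1 mod 4, sign kept]
  = (457 / 1007)    [8513 ≡ 457 mod 1007]
  = (1007 / 457)    [QR: 457 ≡ 1 mod 4, sign kept]
  = (93 / 457)    [1007 ≡ 93 mod 457]
  = (457 / 93)    [QR: 93 ≡ 1 mod 4, sign kept]
  = (85 / 93)    [457 ≡ 85 mod 93]
  = (93 / 85)    [QR: 85 ≡ 1 mod 4, sign kept]
  = (8 / 85)    [93 ≡ 8 mod 85]
  = -(1 / 85)    [85 ≡ 5 mod 8 ⇒ (2 / 85)^3 = -1]
  = -1    [(1 / 85) = 1]
Second factor (2835 / 8513):
(2835 / 8513)
  = (8513 / 2835)    [QR: 8513 ≡ 1 mod 4, sign kept]
  = (8 / 2835)    [8513 ≡ 8 mod 2835]
  = -(1 / 2835)    [2835 ≡ 3 mod 8 ⇒ (2 / 2835)^3 = -1]
  = -1    [(1 / 2835) = 1]
Product: (-1)·(-1) = 1.

1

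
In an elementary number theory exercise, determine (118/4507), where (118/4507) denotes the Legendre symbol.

(118/4507)
  = -(59/4507)    [4507 ≡ 3 mod 8 ⇒ (2/4507) = -1]
  = (4507/59)    [QR: both ≡ 3 mod 4, sign flips]
  = (23/59)    [4507 ≡ 23 mod 59]
  = -(59/23)    [QR: both ≡ 3 mod 4, sign flips]
  = -(13/23)    [59 ≡ 13 mod 23]
  = -(23/13)    [QR: 13 ≡ 1 mod 4, sign kept]
  = -(10/13)    [23 ≡ 10 mod 13]
  = (5/13)    [13 ≡ 5 mod 8 ⇒ (2/13) = -1]
  = (13/5)    [QR: 5 ≡ 1 mod 4, sign kept]
  = (3/5)    [13 ≡ 3 mod 5]
  = (5/3)    [QR: 5 ≡ 1 mod 4, sign kept]
  = (2/3)    [5 ≡ 2 mod 3]
  = -(1/3)    [3 ≡ 3 mod 8 ⇒ (2/3) = -1]
  = -1    [(1/3) = 1]

-1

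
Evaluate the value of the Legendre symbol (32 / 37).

-1

(32 / 37)
  = -(1 / 37)    [37 ≡ 5 mod 8 ⇒ (2 / 37)^5 = -1]
  = -1    [(1 / 37) = 1]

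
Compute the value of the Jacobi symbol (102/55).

-1

(102/55)
  = (47/55)    [102 ≡ 47 mod 55]
  = -(55/47)    [QR: both ≡ 3 mod 4, sign flips]
  = -(8/47)    [55 ≡ 8 mod 47]
  = -(1/47)    [47 ≡ 7 mod 8 ⇒ (2/47)^3 = +1]
  = -1    [(1/47) = 1]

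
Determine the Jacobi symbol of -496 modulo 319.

Reduce the numerator: -496 ≡ 142 (mod 319), so (-496/319) = (142/319).
Factor out 2: 142 = 2·71. Since 319 ≡ 7 (mod 8), (2/319) = +1. Now have (71/319).
Both 71 ≡ 3 and 319 ≡ 3 (mod 4), so reciprocity gives (71/319) = -(319/71). Reduce: 319 ≡ 35 (mod 71). Now have -(35/71).
Both 35 ≡ 3 and 71 ≡ 3 (mod 4), so reciprocity gives (35/71) = -(71/35). Reduce: 71 ≡ 1 (mod 35). Now have (1/35).
(1/35) = 1. Collecting the sign factors: 1.

1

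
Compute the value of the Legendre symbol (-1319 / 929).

Pull out -1: (-1319 / 929) = (-1 / 929)·(1319 / 929). Since 929 ≡ 1 (mod 4), (-1 / 929) = +1. Now have (1319 / 929).
Reduce the numerator: 1319 ≡ 390 (mod 929), so (1319 / 929) = (390 / 929).
Factor out 2: 390 = 2·195. Since 929 ≡ 1 (mod 8), (2 / 929) = +1. Now have (195 / 929).
929 ≡ 1 (mod 4), so quadratic reciprocity gives (195 / 929) = (929 / 195). Reduce: 929 ≡ 149 (mod 195). Now have (149 / 195).
149 ≡ 1 (mod 4), so quadratic reciprocity gives (149 / 195) = (195 / 149). Reduce: 195 ≡ 46 (mod 149). Now have (46 / 149).
Factor out 2: 46 = 2·23. Since 149 ≡ 5 (mod 8), (2 / 149) = -1. Now have -(23 / 149).
149 ≡ 1 (mod 4), so quadratic reciprocity gives (23 / 149) = (149 / 23). Reduce: 149 ≡ 11 (mod 23). Now have -(11 / 23).
Both 11 ≡ 3 and 23 ≡ 3 (mod 4), so reciprocity gives (11 / 23) = -(23 / 11). Reduce: 23 ≡ 1 (mod 11). Now have (1 / 11).
(1 / 11) = 1. Collecting the sign factors: 1.

1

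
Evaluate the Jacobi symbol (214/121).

1

Reduce the numerator: 214 ≡ 93 (mod 121), so (214/121) = (93/121).
93 ≡ 1 (mod 4), so quadratic reciprocity gives (93/121) = (121/93). Reduce: 121 ≡ 28 (mod 93). Now have (28/93).
Factor out 2: 28 = 2^2·7. Since 93 ≡ 5 (mod 8), (2/93) = -1, and (2/93)^2 = +1. Now have (7/93).
93 ≡ 1 (mod 4), so quadratic reciprocity gives (7/93) = (93/7). Reduce: 93 ≡ 2 (mod 7). Now have (2/7).
Factor out 2: 2 = 2. Since 7 ≡ 7 (mod 8), (2/7) = +1. Now have (1/7).
(1/7) = 1. Collecting the sign factors: 1.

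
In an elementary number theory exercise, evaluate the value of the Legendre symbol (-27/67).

1

Reduce the numerator: -27 ≡ 40 (mod 67), so (-27/67) = (40/67).
Factor out 2: 40 = 2^3·5. Since 67 ≡ 3 (mod 8), (2/67) = -1, and (2/67)^3 = -1. Now have -(5/67).
5 ≡ 1 (mod 4), so quadratic reciprocity gives (5/67) = (67/5). Reduce: 67 ≡ 2 (mod 5). Now have -(2/5).
Factor out 2: 2 = 2. Since 5 ≡ 5 (mod 8), (2/5) = -1. Now have (1/5).
(1/5) = 1. Collecting the sign factors: 1.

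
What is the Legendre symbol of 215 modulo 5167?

-1

Both 215 ≡ 3 and 5167 ≡ 3 (mod 4), so reciprocity gives (215 / 5167) = -(5167 / 215). Reduce: 5167 ≡ 7 (mod 215). Now have -(7 / 215).
Both 7 ≡ 3 and 215 ≡ 3 (mod 4), so reciprocity gives (7 / 215) = -(215 / 7). Reduce: 215 ≡ 5 (mod 7). Now have (5 / 7).
5 ≡ 1 (mod 4), so quadratic reciprocity gives (5 / 7) = (7 / 5). Reduce: 7 ≡ 2 (mod 5). Now have (2 / 5).
Factor out 2: 2 = 2. Since 5 ≡ 5 (mod 8), (2 / 5) = -1. Now have -(1 / 5).
(1 / 5) = 1. Collecting the sign factors: -1.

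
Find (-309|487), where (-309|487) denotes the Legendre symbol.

1

(-309|487)
  = (178|487)    [-309 ≡ 178 mod 487]
  = (89|487)    [487 ≡ 7 mod 8 ⇒ (2|487) = +1]
  = (487|89)    [QR: 89 ≡ 1 mod 4, sign kept]
  = (42|89)    [487 ≡ 42 mod 89]
  = (21|89)    [89 ≡ 1 mod 8 ⇒ (2|89) = +1]
  = (89|21)    [QR: 21 ≡ 1 mod 4, sign kept]
  = (5|21)    [89 ≡ 5 mod 21]
  = (21|5)    [QR: 5 ≡ 1 mod 4, sign kept]
  = (1|5)    [21 ≡ 1 mod 5]
  = 1    [(1|5) = 1]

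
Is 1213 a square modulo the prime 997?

(1213/997)
  = (216/997)    [1213 ≡ 216 mod 997]
  = -(27/997)    [997 ≡ 5 mod 8 ⇒ (2/997)^3 = -1]
  = -(997/27)    [QR: 997 ≡ 1 mod 4, sign kept]
  = -(25/27)    [997 ≡ 25 mod 27]
  = -(27/25)    [QR: 25 ≡ 1 mod 4, sign kept]
  = -(2/25)    [27 ≡ 2 mod 25]
  = -(1/25)    [25 ≡ 1 mod 8 ⇒ (2/25) = +1]
  = -1    [(1/25) = 1]
The Legendre symbol is -1, so x^2 ≡ 1213 (mod 997) has no solution.

no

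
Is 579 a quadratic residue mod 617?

617 ≡ 1 (mod 4), so quadratic reciprocity gives (579/617) = (617/579). Reduce: 617 ≡ 38 (mod 579). Now have (38/579).
Factor out 2: 38 = 2·19. Since 579 ≡ 3 (mod 8), (2/579) = -1. Now have -(19/579).
Both 19 ≡ 3 and 579 ≡ 3 (mod 4), so reciprocity gives (19/579) = -(579/19). Reduce: 579 ≡ 9 (mod 19). Now have (9/19).
9 ≡ 1 (mod 4), so quadratic reciprocity gives (9/19) = (19/9). Reduce: 19 ≡ 1 (mod 9). Now have (1/9).
(1/9) = 1. Collecting the sign factors: 1.
(579/617) = 1, and 617 is prime, so 579 is a quadratic residue mod 617.

yes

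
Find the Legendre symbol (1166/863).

-1

(1166/863)
  = (303/863)    [1166 ≡ 303 mod 863]
  = -(863/303)    [QR: both ≡ 3 mod 4, sign flips]
  = -(257/303)    [863 ≡ 257 mod 303]
  = -(303/257)    [QR: 257 ≡ 1 mod 4, sign kept]
  = -(46/257)    [303 ≡ 46 mod 257]
  = -(23/257)    [257 ≡ 1 mod 8 ⇒ (2/257) = +1]
  = -(257/23)    [QR: 257 ≡ 1 mod 4, sign kept]
  = -(4/23)    [257 ≡ 4 mod 23]
  = -(1/23)    [23 ≡ 7 mod 8 ⇒ (2/23)^2 = +1]
  = -1    [(1/23) = 1]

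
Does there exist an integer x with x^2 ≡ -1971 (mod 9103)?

no

Pull out -1: (-1971/9103) = (-1/9103)·(1971/9103). Since 9103 ≡ 3 (mod 4), (-1/9103) = -1. Now have -(1971/9103).
Both 1971 ≡ 3 and 9103 ≡ 3 (mod 4), so reciprocity gives (1971/9103) = -(9103/1971). Reduce: 9103 ≡ 1219 (mod 1971). Now have (1219/1971).
Both 1219 ≡ 3 and 1971 ≡ 3 (mod 4), so reciprocity gives (1219/1971) = -(1971/1219). Reduce: 1971 ≡ 752 (mod 1219). Now have -(752/1219).
Factor out 2: 752 = 2^4·47. Since 1219 ≡ 3 (mod 8), (2/1219) = -1, and (2/1219)^4 = +1. Now have -(47/1219).
Both 47 ≡ 3 and 1219 ≡ 3 (mod 4), so reciprocity gives (47/1219) = -(1219/47). Reduce: 1219 ≡ 44 (mod 47). Now have (44/47).
Factor out 2: 44 = 2^2·11. Since 47 ≡ 7 (mod 8), (2/47) = +1, and (2/47)^2 = +1. Now have (11/47).
Both 11 ≡ 3 and 47 ≡ 3 (mod 4), so reciprocity gives (11/47) = -(47/11). Reduce: 47 ≡ 3 (mod 11). Now have -(3/11).
Both 3 ≡ 3 and 11 ≡ 3 (mod 4), so reciprocity gives (3/11) = -(11/3). Reduce: 11 ≡ 2 (mod 3). Now have (2/3).
Factor out 2: 2 = 2. Since 3 ≡ 3 (mod 8), (2/3) = -1. Now have -(1/3).
(1/3) = 1. Collecting the sign factors: -1.
(-1971/9103) = -1, and 9103 is prime, so -1971 is not a quadratic residue mod 9103.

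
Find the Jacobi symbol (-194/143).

1

Pull out -1: (-194/143) = (-1/143)·(194/143). Since 143 ≡ 3 (mod 4), (-1/143) = -1. Now have -(194/143).
Reduce the numerator: 194 ≡ 51 (mod 143), so (194/143) = (51/143).
Both 51 ≡ 3 and 143 ≡ 3 (mod 4), so reciprocity gives (51/143) = -(143/51). Reduce: 143 ≡ 41 (mod 51). Now have (41/51).
41 ≡ 1 (mod 4), so quadratic reciprocity gives (41/51) = (51/41). Reduce: 51 ≡ 10 (mod 41). Now have (10/41).
Factor out 2: 10 = 2·5. Since 41 ≡ 1 (mod 8), (2/41) = +1. Now have (5/41).
5 ≡ 1 (mod 4), so quadratic reciprocity gives (5/41) = (41/5). Reduce: 41 ≡ 1 (mod 5). Now have (1/5).
(1/5) = 1. Collecting the sign factors: 1.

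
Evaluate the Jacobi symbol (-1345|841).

(-1345|841)
  = (337|841)    [-1345 ≡ 337 mod 841]
  = (841|337)    [QR: 337 ≡ 1 mod 4, sign kept]
  = (167|337)    [841 ≡ 167 mod 337]
  = (337|167)    [QR: 337 ≡ 1 mod 4, sign kept]
  = (3|167)    [337 ≡ 3 mod 167]
  = -(167|3)    [QR: both ≡ 3 mod 4, sign flips]
  = -(2|3)    [167 ≡ 2 mod 3]
  = (1|3)    [3 ≡ 3 mod 8 ⇒ (2|3) = -1]
  = 1    [(1|3) = 1]

1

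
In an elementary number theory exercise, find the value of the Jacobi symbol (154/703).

Factor out 2: 154 = 2·77. Since 703 ≡ 7 (mod 8), (2/703) = +1. Now have (77/703).
77 ≡ 1 (mod 4), so quadratic reciprocity gives (77/703) = (703/77). Reduce: 703 ≡ 10 (mod 77). Now have (10/77).
Factor out 2: 10 = 2·5. Since 77 ≡ 5 (mod 8), (2/77) = -1. Now have -(5/77).
5 ≡ 1 (mod 4), so quadratic reciprocity gives (5/77) = (77/5). Reduce: 77 ≡ 2 (mod 5). Now have -(2/5).
Factor out 2: 2 = 2. Since 5 ≡ 5 (mod 8), (2/5) = -1. Now have (1/5).
(1/5) = 1. Collecting the sign factors: 1.

1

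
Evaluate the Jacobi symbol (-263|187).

1

(-263|187)
  = (111|187)    [-263 ≡ 111 mod 187]
  = -(187|111)    [QR: both ≡ 3 mod 4, sign flips]
  = -(76|111)    [187 ≡ 76 mod 111]
  = -(19|111)    [111 ≡ 7 mod 8 ⇒ (2|111)^2 = +1]
  = (111|19)    [QR: both ≡ 3 mod 4, sign flips]
  = (16|19)    [111 ≡ 16 mod 19]
  = (1|19)    [19 ≡ 3 mod 8 ⇒ (2|19)^4 = +1]
  = 1    [(1|19) = 1]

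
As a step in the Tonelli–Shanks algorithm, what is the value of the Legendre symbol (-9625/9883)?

Reduce the numerator: -9625 ≡ 258 (mod 9883), so (-9625/9883) = (258/9883).
Factor out 2: 258 = 2·129. Since 9883 ≡ 3 (mod 8), (2/9883) = -1. Now have -(129/9883).
129 ≡ 1 (mod 4), so quadratic reciprocity gives (129/9883) = (9883/129). Reduce: 9883 ≡ 79 (mod 129). Now have -(79/129).
129 ≡ 1 (mod 4), so quadratic reciprocity gives (79/129) = (129/79). Reduce: 129 ≡ 50 (mod 79). Now have -(50/79).
Factor out 2: 50 = 2·25. Since 79 ≡ 7 (mod 8), (2/79) = +1. Now have -(25/79).
25 ≡ 1 (mod 4), so quadratic reciprocity gives (25/79) = (79/25). Reduce: 79 ≡ 4 (mod 25). Now have -(4/25).
Factor out 2: 4 = 2^2. Since 25 ≡ 1 (mod 8), (2/25) = +1, and (2/25)^2 = +1. Now have -(1/25).
(1/25) = 1. Collecting the sign factors: -1.

-1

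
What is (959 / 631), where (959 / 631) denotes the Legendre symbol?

1

(959 / 631)
  = (328 / 631)    [959 ≡ 328 mod 631]
  = (41 / 631)    [631 ≡ 7 mod 8 ⇒ (2 / 631)^3 = +1]
  = (631 / 41)    [QR: 41 ≡ 1 mod 4, sign kept]
  = (16 / 41)    [631 ≡ 16 mod 41]
  = (1 / 41)    [41 ≡ 1 mod 8 ⇒ (2 / 41)^4 = +1]
  = 1    [(1 / 41) = 1]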